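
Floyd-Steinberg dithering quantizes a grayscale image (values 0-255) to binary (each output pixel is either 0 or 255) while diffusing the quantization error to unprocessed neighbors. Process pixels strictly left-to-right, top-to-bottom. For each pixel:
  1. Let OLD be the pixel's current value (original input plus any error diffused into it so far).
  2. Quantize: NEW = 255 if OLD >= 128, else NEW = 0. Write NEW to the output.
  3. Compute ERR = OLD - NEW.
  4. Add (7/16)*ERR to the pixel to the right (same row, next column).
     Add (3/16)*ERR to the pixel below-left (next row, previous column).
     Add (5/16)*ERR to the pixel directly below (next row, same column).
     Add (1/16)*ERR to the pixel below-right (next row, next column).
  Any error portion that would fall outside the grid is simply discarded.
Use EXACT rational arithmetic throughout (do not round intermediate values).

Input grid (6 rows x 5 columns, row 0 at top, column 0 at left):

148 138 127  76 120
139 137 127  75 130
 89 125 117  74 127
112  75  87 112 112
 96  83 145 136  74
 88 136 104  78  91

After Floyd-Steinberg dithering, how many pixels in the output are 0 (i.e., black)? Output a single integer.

(0,0): OLD=148 → NEW=255, ERR=-107
(0,1): OLD=1459/16 → NEW=0, ERR=1459/16
(0,2): OLD=42725/256 → NEW=255, ERR=-22555/256
(0,3): OLD=153411/4096 → NEW=0, ERR=153411/4096
(0,4): OLD=8938197/65536 → NEW=255, ERR=-7773483/65536
(1,0): OLD=31401/256 → NEW=0, ERR=31401/256
(1,1): OLD=401311/2048 → NEW=255, ERR=-120929/2048
(1,2): OLD=5659403/65536 → NEW=0, ERR=5659403/65536
(1,3): OLD=25359343/262144 → NEW=0, ERR=25359343/262144
(1,4): OLD=577123565/4194304 → NEW=255, ERR=-492423955/4194304
(2,0): OLD=3809605/32768 → NEW=0, ERR=3809605/32768
(2,1): OLD=190074695/1048576 → NEW=255, ERR=-77312185/1048576
(2,2): OLD=2116897685/16777216 → NEW=0, ERR=2116897685/16777216
(2,3): OLD=38337217007/268435456 → NEW=255, ERR=-30113824273/268435456
(2,4): OLD=203056378313/4294967296 → NEW=0, ERR=203056378313/4294967296
(3,0): OLD=2256648437/16777216 → NEW=255, ERR=-2021541643/16777216
(3,1): OLD=4049051857/134217728 → NEW=0, ERR=4049051857/134217728
(3,2): OLD=489567303371/4294967296 → NEW=0, ERR=489567303371/4294967296
(3,3): OLD=1233192689811/8589934592 → NEW=255, ERR=-957240631149/8589934592
(3,4): OLD=9759399777215/137438953472 → NEW=0, ERR=9759399777215/137438953472
(4,0): OLD=137443920059/2147483648 → NEW=0, ERR=137443920059/2147483648
(4,1): OLD=9226966996539/68719476736 → NEW=255, ERR=-8296499571141/68719476736
(4,2): OLD=119618412702421/1099511627776 → NEW=0, ERR=119618412702421/1099511627776
(4,3): OLD=2976787011338299/17592186044416 → NEW=255, ERR=-1509220429987781/17592186044416
(4,4): OLD=14550192311498525/281474976710656 → NEW=0, ERR=14550192311498525/281474976710656
(5,0): OLD=93858551740305/1099511627776 → NEW=0, ERR=93858551740305/1099511627776
(5,1): OLD=1407526861854451/8796093022208 → NEW=255, ERR=-835476858808589/8796093022208
(5,2): OLD=20494629390606219/281474976710656 → NEW=0, ERR=20494629390606219/281474976710656
(5,3): OLD=112069608214108773/1125899906842624 → NEW=0, ERR=112069608214108773/1125899906842624
(5,4): OLD=2618211260572374471/18014398509481984 → NEW=255, ERR=-1975460359345531449/18014398509481984
Output grid:
  Row 0: #.#.#  (2 black, running=2)
  Row 1: .#..#  (3 black, running=5)
  Row 2: .#.#.  (3 black, running=8)
  Row 3: #..#.  (3 black, running=11)
  Row 4: .#.#.  (3 black, running=14)
  Row 5: .#..#  (3 black, running=17)

Answer: 17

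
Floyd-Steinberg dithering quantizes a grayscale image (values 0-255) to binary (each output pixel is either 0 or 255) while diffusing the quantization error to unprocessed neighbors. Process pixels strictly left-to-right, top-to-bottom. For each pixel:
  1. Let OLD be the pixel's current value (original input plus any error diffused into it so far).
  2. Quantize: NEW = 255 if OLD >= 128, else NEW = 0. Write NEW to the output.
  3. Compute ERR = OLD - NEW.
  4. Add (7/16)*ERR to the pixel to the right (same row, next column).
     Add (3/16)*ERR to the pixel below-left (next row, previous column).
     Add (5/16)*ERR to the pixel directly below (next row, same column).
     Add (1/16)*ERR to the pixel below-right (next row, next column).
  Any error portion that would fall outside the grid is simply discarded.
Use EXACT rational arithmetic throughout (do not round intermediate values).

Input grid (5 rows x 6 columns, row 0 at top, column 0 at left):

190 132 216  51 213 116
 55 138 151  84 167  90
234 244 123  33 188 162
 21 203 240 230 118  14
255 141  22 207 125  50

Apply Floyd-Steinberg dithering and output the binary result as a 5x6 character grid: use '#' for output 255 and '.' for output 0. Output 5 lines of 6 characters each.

(0,0): OLD=190 → NEW=255, ERR=-65
(0,1): OLD=1657/16 → NEW=0, ERR=1657/16
(0,2): OLD=66895/256 → NEW=255, ERR=1615/256
(0,3): OLD=220201/4096 → NEW=0, ERR=220201/4096
(0,4): OLD=15500575/65536 → NEW=255, ERR=-1211105/65536
(0,5): OLD=113157081/1048576 → NEW=0, ERR=113157081/1048576
(1,0): OLD=13851/256 → NEW=0, ERR=13851/256
(1,1): OLD=391485/2048 → NEW=255, ERR=-130755/2048
(1,2): OLD=9279361/65536 → NEW=255, ERR=-7432319/65536
(1,3): OLD=12612589/262144 → NEW=0, ERR=12612589/262144
(1,4): OLD=3453901863/16777216 → NEW=255, ERR=-824288217/16777216
(1,5): OLD=27131697121/268435456 → NEW=0, ERR=27131697121/268435456
(2,0): OLD=7829487/32768 → NEW=255, ERR=-526353/32768
(2,1): OLD=208811701/1048576 → NEW=255, ERR=-58575179/1048576
(2,2): OLD=1143390303/16777216 → NEW=0, ERR=1143390303/16777216
(2,3): OLD=8261296167/134217728 → NEW=0, ERR=8261296167/134217728
(2,4): OLD=951479323125/4294967296 → NEW=255, ERR=-143737337355/4294967296
(2,5): OLD=12085911855875/68719476736 → NEW=255, ERR=-5437554711805/68719476736
(3,0): OLD=92379519/16777216 → NEW=0, ERR=92379519/16777216
(3,1): OLD=26806859027/134217728 → NEW=255, ERR=-7418661613/134217728
(3,2): OLD=263243660969/1073741824 → NEW=255, ERR=-10560504151/1073741824
(3,3): OLD=16693088825275/68719476736 → NEW=255, ERR=-830377742405/68719476736
(3,4): OLD=50173930197211/549755813888 → NEW=0, ERR=50173930197211/549755813888
(3,5): OLD=238462246037749/8796093022208 → NEW=0, ERR=238462246037749/8796093022208
(4,0): OLD=529047526161/2147483648 → NEW=255, ERR=-18560804079/2147483648
(4,1): OLD=4069766105821/34359738368 → NEW=0, ERR=4069766105821/34359738368
(4,2): OLD=71497131991175/1099511627776 → NEW=0, ERR=71497131991175/1099511627776
(4,3): OLD=4365861840672579/17592186044416 → NEW=255, ERR=-120145600653501/17592186044416
(4,4): OLD=43589378489982067/281474976710656 → NEW=255, ERR=-28186740571235213/281474976710656
(4,5): OLD=91715808996890181/4503599627370496 → NEW=0, ERR=91715808996890181/4503599627370496
Row 0: #.#.#.
Row 1: .##.#.
Row 2: ##..##
Row 3: .###..
Row 4: #..##.

Answer: #.#.#.
.##.#.
##..##
.###..
#..##.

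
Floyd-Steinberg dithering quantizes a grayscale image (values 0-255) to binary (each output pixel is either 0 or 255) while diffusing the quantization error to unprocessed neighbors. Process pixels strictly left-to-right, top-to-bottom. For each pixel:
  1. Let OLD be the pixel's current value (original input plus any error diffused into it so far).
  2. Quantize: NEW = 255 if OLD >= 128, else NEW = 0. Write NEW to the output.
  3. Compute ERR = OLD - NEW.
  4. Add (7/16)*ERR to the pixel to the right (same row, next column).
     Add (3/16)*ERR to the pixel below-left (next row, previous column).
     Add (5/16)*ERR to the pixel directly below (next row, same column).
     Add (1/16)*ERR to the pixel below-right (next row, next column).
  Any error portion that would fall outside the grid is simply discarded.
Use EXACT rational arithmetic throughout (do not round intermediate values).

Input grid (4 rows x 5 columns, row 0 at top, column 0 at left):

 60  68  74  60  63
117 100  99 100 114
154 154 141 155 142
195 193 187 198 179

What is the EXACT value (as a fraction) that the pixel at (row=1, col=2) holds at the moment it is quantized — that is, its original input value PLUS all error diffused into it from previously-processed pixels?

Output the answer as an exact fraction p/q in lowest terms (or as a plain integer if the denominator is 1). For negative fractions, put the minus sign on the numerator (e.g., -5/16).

Answer: 3438849/16384

Derivation:
(0,0): OLD=60 → NEW=0, ERR=60
(0,1): OLD=377/4 → NEW=0, ERR=377/4
(0,2): OLD=7375/64 → NEW=0, ERR=7375/64
(0,3): OLD=113065/1024 → NEW=0, ERR=113065/1024
(0,4): OLD=1823647/16384 → NEW=0, ERR=1823647/16384
(1,0): OLD=9819/64 → NEW=255, ERR=-6501/64
(1,1): OLD=56509/512 → NEW=0, ERR=56509/512
(1,2): OLD=3438849/16384 → NEW=255, ERR=-739071/16384
Target (1,2): original=99, with diffused error = 3438849/16384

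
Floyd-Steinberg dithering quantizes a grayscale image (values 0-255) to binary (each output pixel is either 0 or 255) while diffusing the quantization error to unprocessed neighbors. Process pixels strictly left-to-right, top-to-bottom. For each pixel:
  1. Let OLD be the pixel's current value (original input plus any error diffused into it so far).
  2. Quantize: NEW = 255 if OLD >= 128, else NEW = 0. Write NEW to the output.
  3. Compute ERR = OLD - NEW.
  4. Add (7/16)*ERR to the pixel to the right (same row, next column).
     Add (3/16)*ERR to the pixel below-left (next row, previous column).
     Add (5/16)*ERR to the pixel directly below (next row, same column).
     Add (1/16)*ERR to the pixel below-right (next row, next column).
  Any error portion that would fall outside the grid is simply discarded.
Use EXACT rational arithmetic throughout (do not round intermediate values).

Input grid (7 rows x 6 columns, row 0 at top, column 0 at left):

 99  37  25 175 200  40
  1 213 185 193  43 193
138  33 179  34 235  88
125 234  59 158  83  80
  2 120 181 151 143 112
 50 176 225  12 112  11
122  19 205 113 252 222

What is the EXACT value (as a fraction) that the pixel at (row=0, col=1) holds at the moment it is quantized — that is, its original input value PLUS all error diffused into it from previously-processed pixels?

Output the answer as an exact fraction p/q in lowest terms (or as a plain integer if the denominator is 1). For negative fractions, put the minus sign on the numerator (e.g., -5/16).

Answer: 1285/16

Derivation:
(0,0): OLD=99 → NEW=0, ERR=99
(0,1): OLD=1285/16 → NEW=0, ERR=1285/16
Target (0,1): original=37, with diffused error = 1285/16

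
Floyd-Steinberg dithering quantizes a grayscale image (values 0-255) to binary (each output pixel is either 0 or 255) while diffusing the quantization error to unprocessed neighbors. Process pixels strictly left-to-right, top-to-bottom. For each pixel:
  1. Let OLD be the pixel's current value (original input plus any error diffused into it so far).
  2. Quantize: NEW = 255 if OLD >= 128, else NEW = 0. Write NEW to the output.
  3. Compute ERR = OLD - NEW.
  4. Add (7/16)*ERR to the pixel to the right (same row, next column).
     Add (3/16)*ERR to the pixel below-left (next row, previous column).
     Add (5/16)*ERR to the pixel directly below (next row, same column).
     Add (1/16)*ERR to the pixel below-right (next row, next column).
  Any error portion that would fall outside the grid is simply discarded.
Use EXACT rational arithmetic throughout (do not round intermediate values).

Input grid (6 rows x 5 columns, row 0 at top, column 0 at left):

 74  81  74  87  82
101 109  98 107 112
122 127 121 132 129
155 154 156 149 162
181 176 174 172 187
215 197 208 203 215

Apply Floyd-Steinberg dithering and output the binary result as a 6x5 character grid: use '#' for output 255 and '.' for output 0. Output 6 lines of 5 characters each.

Answer: ...#.
#.#.#
.#.#.
#.#.#
#####
#.#.#

Derivation:
(0,0): OLD=74 → NEW=0, ERR=74
(0,1): OLD=907/8 → NEW=0, ERR=907/8
(0,2): OLD=15821/128 → NEW=0, ERR=15821/128
(0,3): OLD=288923/2048 → NEW=255, ERR=-233317/2048
(0,4): OLD=1053757/32768 → NEW=0, ERR=1053757/32768
(1,0): OLD=18609/128 → NEW=255, ERR=-14031/128
(1,1): OLD=127255/1024 → NEW=0, ERR=127255/1024
(1,2): OLD=5790755/32768 → NEW=255, ERR=-2565085/32768
(1,3): OLD=6672327/131072 → NEW=0, ERR=6672327/131072
(1,4): OLD=287730165/2097152 → NEW=255, ERR=-247043595/2097152
(2,0): OLD=1819373/16384 → NEW=0, ERR=1819373/16384
(2,1): OLD=101129407/524288 → NEW=255, ERR=-32564033/524288
(2,2): OLD=727089021/8388608 → NEW=0, ERR=727089021/8388608
(2,3): OLD=21320322983/134217728 → NEW=255, ERR=-12905197657/134217728
(2,4): OLD=114467519441/2147483648 → NEW=0, ERR=114467519441/2147483648
(3,0): OLD=1493641821/8388608 → NEW=255, ERR=-645453219/8388608
(3,1): OLD=8329510489/67108864 → NEW=0, ERR=8329510489/67108864
(3,2): OLD=462735732195/2147483648 → NEW=255, ERR=-84872598045/2147483648
(3,3): OLD=502826795707/4294967296 → NEW=0, ERR=502826795707/4294967296
(3,4): OLD=15384051670567/68719476736 → NEW=255, ERR=-2139414897113/68719476736
(4,0): OLD=193517672851/1073741824 → NEW=255, ERR=-80286492269/1073741824
(4,1): OLD=5836170921043/34359738368 → NEW=255, ERR=-2925562362797/34359738368
(4,2): OLD=84721319700669/549755813888 → NEW=255, ERR=-55466412840771/549755813888
(4,3): OLD=1373398916556627/8796093022208 → NEW=255, ERR=-869604804106413/8796093022208
(4,4): OLD=19891240437157061/140737488355328 → NEW=255, ERR=-15996819093451579/140737488355328
(5,0): OLD=96574974134489/549755813888 → NEW=255, ERR=-43612758406951/549755813888
(5,1): OLD=492995052469259/4398046511104 → NEW=0, ERR=492995052469259/4398046511104
(5,2): OLD=28380256908020899/140737488355328 → NEW=255, ERR=-7507802622587741/140737488355328
(5,3): OLD=68200625130971501/562949953421312 → NEW=0, ERR=68200625130971501/562949953421312
(5,4): OLD=2038361126354271775/9007199254740992 → NEW=255, ERR=-258474683604681185/9007199254740992
Row 0: ...#.
Row 1: #.#.#
Row 2: .#.#.
Row 3: #.#.#
Row 4: #####
Row 5: #.#.#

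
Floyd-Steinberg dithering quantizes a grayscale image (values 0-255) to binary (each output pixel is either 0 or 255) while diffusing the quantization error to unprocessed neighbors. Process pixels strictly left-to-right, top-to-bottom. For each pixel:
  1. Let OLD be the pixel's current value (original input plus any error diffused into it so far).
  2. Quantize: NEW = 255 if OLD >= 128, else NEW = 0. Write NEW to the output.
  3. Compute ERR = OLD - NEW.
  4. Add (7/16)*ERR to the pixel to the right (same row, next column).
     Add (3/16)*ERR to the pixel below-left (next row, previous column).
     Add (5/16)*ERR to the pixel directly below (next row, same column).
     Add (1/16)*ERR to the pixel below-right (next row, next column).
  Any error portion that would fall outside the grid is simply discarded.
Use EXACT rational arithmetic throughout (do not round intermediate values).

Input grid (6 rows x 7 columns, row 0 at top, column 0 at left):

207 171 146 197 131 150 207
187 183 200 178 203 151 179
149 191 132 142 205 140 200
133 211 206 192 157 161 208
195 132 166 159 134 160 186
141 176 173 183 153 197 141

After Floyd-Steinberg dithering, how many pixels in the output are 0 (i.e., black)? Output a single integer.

(0,0): OLD=207 → NEW=255, ERR=-48
(0,1): OLD=150 → NEW=255, ERR=-105
(0,2): OLD=1601/16 → NEW=0, ERR=1601/16
(0,3): OLD=61639/256 → NEW=255, ERR=-3641/256
(0,4): OLD=511089/4096 → NEW=0, ERR=511089/4096
(0,5): OLD=13408023/65536 → NEW=255, ERR=-3303657/65536
(0,6): OLD=193929633/1048576 → NEW=255, ERR=-73457247/1048576
(1,0): OLD=2437/16 → NEW=255, ERR=-1643/16
(1,1): OLD=15491/128 → NEW=0, ERR=15491/128
(1,2): OLD=1126351/4096 → NEW=255, ERR=81871/4096
(1,3): OLD=3472587/16384 → NEW=255, ERR=-705333/16384
(1,4): OLD=223155657/1048576 → NEW=255, ERR=-44231223/1048576
(1,5): OLD=934957769/8388608 → NEW=0, ERR=934957769/8388608
(1,6): OLD=27208519719/134217728 → NEW=255, ERR=-7017000921/134217728
(2,0): OLD=285905/2048 → NEW=255, ERR=-236335/2048
(2,1): OLD=11512251/65536 → NEW=255, ERR=-5199429/65536
(2,2): OLD=108033105/1048576 → NEW=0, ERR=108033105/1048576
(2,3): OLD=1400577577/8388608 → NEW=255, ERR=-738517463/8388608
(2,4): OLD=11509752945/67108864 → NEW=255, ERR=-5603007375/67108864
(2,5): OLD=270289629683/2147483648 → NEW=0, ERR=270289629683/2147483648
(2,6): OLD=8441964196565/34359738368 → NEW=255, ERR=-319769087275/34359738368
(3,0): OLD=86048721/1048576 → NEW=0, ERR=86048721/1048576
(3,1): OLD=1964737549/8388608 → NEW=255, ERR=-174357491/8388608
(3,2): OLD=13934297215/67108864 → NEW=255, ERR=-3178463105/67108864
(3,3): OLD=36118396637/268435456 → NEW=255, ERR=-32332644643/268435456
(3,4): OLD=3309178062289/34359738368 → NEW=0, ERR=3309178062289/34359738368
(3,5): OLD=64735027904403/274877906944 → NEW=255, ERR=-5358838366317/274877906944
(3,6): OLD=899088114853837/4398046511104 → NEW=255, ERR=-222413745477683/4398046511104
(4,0): OLD=29091333327/134217728 → NEW=255, ERR=-5134187313/134217728
(4,1): OLD=225523388723/2147483648 → NEW=0, ERR=225523388723/2147483648
(4,2): OLD=5953207204221/34359738368 → NEW=255, ERR=-2808526079619/34359738368
(4,3): OLD=27679380178223/274877906944 → NEW=0, ERR=27679380178223/274877906944
(4,4): OLD=433137936506837/2199023255552 → NEW=255, ERR=-127612993658923/2199023255552
(4,5): OLD=8800043643435901/70368744177664 → NEW=0, ERR=8800043643435901/70368744177664
(4,6): OLD=251852725916787579/1125899906842624 → NEW=255, ERR=-35251750328081541/1125899906842624
(5,0): OLD=5110558291017/34359738368 → NEW=255, ERR=-3651174992823/34359738368
(5,1): OLD=39750369600691/274877906944 → NEW=255, ERR=-30343496670029/274877906944
(5,2): OLD=274010830418621/2199023255552 → NEW=0, ERR=274010830418621/2199023255552
(5,3): OLD=4450703231121569/17592186044416 → NEW=255, ERR=-35304210204511/17592186044416
(5,4): OLD=184342141131700275/1125899906842624 → NEW=255, ERR=-102762335113168845/1125899906842624
(5,5): OLD=1681205274156513907/9007199254740992 → NEW=255, ERR=-615630535802439053/9007199254740992
(5,6): OLD=15727163341315138269/144115188075855872 → NEW=0, ERR=15727163341315138269/144115188075855872
Output grid:
  Row 0: ##.#.##  (2 black, running=2)
  Row 1: #.###.#  (2 black, running=4)
  Row 2: ##.##.#  (2 black, running=6)
  Row 3: .###.##  (2 black, running=8)
  Row 4: #.#.#.#  (3 black, running=11)
  Row 5: ##.###.  (2 black, running=13)

Answer: 13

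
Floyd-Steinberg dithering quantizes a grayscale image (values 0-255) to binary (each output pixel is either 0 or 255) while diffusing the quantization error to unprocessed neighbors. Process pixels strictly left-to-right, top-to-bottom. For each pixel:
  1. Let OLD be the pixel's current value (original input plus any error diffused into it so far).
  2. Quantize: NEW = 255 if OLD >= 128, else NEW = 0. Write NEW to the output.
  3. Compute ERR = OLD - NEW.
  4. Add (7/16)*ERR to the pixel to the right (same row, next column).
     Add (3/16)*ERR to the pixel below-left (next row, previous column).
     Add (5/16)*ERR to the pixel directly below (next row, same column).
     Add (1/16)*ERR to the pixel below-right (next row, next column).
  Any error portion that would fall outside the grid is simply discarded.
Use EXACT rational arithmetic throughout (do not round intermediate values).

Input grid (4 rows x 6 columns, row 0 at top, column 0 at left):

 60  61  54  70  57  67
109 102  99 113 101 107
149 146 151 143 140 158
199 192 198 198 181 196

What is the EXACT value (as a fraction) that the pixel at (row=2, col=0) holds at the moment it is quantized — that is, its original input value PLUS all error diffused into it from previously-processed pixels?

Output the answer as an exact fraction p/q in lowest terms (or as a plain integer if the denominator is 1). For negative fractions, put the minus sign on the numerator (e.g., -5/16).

(0,0): OLD=60 → NEW=0, ERR=60
(0,1): OLD=349/4 → NEW=0, ERR=349/4
(0,2): OLD=5899/64 → NEW=0, ERR=5899/64
(0,3): OLD=112973/1024 → NEW=0, ERR=112973/1024
(0,4): OLD=1724699/16384 → NEW=0, ERR=1724699/16384
(0,5): OLD=29636541/262144 → NEW=0, ERR=29636541/262144
(1,0): OLD=9223/64 → NEW=255, ERR=-7097/64
(1,1): OLD=52113/512 → NEW=0, ERR=52113/512
(1,2): OLD=3251781/16384 → NEW=255, ERR=-926139/16384
(1,3): OLD=9715345/65536 → NEW=255, ERR=-6996335/65536
(1,4): OLD=483533955/4194304 → NEW=0, ERR=483533955/4194304
(1,5): OLD=13377832357/67108864 → NEW=255, ERR=-3734927963/67108864
(2,0): OLD=1093067/8192 → NEW=255, ERR=-995893/8192
Target (2,0): original=149, with diffused error = 1093067/8192

Answer: 1093067/8192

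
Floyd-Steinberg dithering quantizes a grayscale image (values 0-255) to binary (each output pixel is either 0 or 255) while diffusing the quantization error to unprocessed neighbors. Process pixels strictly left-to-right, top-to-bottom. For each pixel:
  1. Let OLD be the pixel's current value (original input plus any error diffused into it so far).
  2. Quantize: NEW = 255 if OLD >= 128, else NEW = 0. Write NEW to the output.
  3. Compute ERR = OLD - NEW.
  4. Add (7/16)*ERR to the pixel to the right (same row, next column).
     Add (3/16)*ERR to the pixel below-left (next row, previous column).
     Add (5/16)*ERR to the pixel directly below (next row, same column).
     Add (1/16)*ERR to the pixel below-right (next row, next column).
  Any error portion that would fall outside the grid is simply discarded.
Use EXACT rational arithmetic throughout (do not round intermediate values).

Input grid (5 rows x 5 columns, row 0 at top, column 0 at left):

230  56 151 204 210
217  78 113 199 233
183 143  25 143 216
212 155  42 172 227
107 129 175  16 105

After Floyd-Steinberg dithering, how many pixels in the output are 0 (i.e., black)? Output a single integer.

Answer: 10

Derivation:
(0,0): OLD=230 → NEW=255, ERR=-25
(0,1): OLD=721/16 → NEW=0, ERR=721/16
(0,2): OLD=43703/256 → NEW=255, ERR=-21577/256
(0,3): OLD=684545/4096 → NEW=255, ERR=-359935/4096
(0,4): OLD=11243015/65536 → NEW=255, ERR=-5468665/65536
(1,0): OLD=55715/256 → NEW=255, ERR=-9565/256
(1,1): OLD=119541/2048 → NEW=0, ERR=119541/2048
(1,2): OLD=6457753/65536 → NEW=0, ERR=6457753/65536
(1,3): OLD=50786597/262144 → NEW=255, ERR=-16060123/262144
(1,4): OLD=732442831/4194304 → NEW=255, ERR=-337104689/4194304
(2,0): OLD=5972567/32768 → NEW=255, ERR=-2383273/32768
(2,1): OLD=152631725/1048576 → NEW=255, ERR=-114755155/1048576
(2,2): OLD=1248071/16777216 → NEW=0, ERR=1248071/16777216
(2,3): OLD=30863695845/268435456 → NEW=0, ERR=30863695845/268435456
(2,4): OLD=1019439740419/4294967296 → NEW=255, ERR=-75776920061/4294967296
(3,0): OLD=2831180647/16777216 → NEW=255, ERR=-1447009433/16777216
(3,1): OLD=10540762843/134217728 → NEW=0, ERR=10540762843/134217728
(3,2): OLD=391272919769/4294967296 → NEW=0, ERR=391272919769/4294967296
(3,3): OLD=2100093106321/8589934592 → NEW=255, ERR=-90340214639/8589934592
(3,4): OLD=30796130002101/137438953472 → NEW=255, ERR=-4250803133259/137438953472
(4,0): OLD=203522661545/2147483648 → NEW=0, ERR=203522661545/2147483648
(4,1): OLD=14204036159913/68719476736 → NEW=255, ERR=-3319430407767/68719476736
(4,2): OLD=203709061012231/1099511627776 → NEW=255, ERR=-76666404070649/1099511627776
(4,3): OLD=-314860996890199/17592186044416 → NEW=0, ERR=-314860996890199/17592186044416
(4,4): OLD=24445314811521055/281474976710656 → NEW=0, ERR=24445314811521055/281474976710656
Output grid:
  Row 0: #.###  (1 black, running=1)
  Row 1: #..##  (2 black, running=3)
  Row 2: ##..#  (2 black, running=5)
  Row 3: #..##  (2 black, running=7)
  Row 4: .##..  (3 black, running=10)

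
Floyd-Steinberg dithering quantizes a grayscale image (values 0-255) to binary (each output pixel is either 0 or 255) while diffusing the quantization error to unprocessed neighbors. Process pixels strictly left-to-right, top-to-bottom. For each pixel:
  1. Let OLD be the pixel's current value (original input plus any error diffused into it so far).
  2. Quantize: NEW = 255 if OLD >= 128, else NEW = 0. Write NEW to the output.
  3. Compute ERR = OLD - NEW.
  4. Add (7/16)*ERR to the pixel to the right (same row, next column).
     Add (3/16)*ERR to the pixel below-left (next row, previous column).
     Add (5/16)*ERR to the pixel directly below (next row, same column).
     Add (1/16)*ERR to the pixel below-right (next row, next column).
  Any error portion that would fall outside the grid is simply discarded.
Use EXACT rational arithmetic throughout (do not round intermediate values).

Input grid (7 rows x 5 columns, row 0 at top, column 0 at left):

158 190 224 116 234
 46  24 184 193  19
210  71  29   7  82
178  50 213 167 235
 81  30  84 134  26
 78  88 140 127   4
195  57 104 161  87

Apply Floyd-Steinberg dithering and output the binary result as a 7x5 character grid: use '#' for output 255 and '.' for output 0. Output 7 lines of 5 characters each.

Answer: ###.#
..##.
#....
#.###
.....
.###.
#....

Derivation:
(0,0): OLD=158 → NEW=255, ERR=-97
(0,1): OLD=2361/16 → NEW=255, ERR=-1719/16
(0,2): OLD=45311/256 → NEW=255, ERR=-19969/256
(0,3): OLD=335353/4096 → NEW=0, ERR=335353/4096
(0,4): OLD=17682895/65536 → NEW=255, ERR=971215/65536
(1,0): OLD=-1141/256 → NEW=0, ERR=-1141/256
(1,1): OLD=-65971/2048 → NEW=0, ERR=-65971/2048
(1,2): OLD=10103505/65536 → NEW=255, ERR=-6608175/65536
(1,3): OLD=45186941/262144 → NEW=255, ERR=-21659779/262144
(1,4): OLD=-31039785/4194304 → NEW=0, ERR=-31039785/4194304
(2,0): OLD=6637727/32768 → NEW=255, ERR=-1718113/32768
(2,1): OLD=19723333/1048576 → NEW=0, ERR=19723333/1048576
(2,2): OLD=-197745905/16777216 → NEW=0, ERR=-197745905/16777216
(2,3): OLD=-8500472643/268435456 → NEW=0, ERR=-8500472643/268435456
(2,4): OLD=260571664875/4294967296 → NEW=0, ERR=260571664875/4294967296
(3,0): OLD=2770616367/16777216 → NEW=255, ERR=-1507573713/16777216
(3,1): OLD=1486855939/134217728 → NEW=0, ERR=1486855939/134217728
(3,2): OLD=899372100113/4294967296 → NEW=255, ERR=-195844560367/4294967296
(3,3): OLD=1269536865481/8589934592 → NEW=255, ERR=-920896455479/8589934592
(3,4): OLD=28185580401741/137438953472 → NEW=255, ERR=-6861352733619/137438953472
(4,0): OLD=118103794785/2147483648 → NEW=0, ERR=118103794785/2147483648
(4,1): OLD=2979461827681/68719476736 → NEW=0, ERR=2979461827681/68719476736
(4,2): OLD=76207400006863/1099511627776 → NEW=0, ERR=76207400006863/1099511627776
(4,3): OLD=2086622325432417/17592186044416 → NEW=0, ERR=2086622325432417/17592186044416
(4,4): OLD=15647443982166823/281474976710656 → NEW=0, ERR=15647443982166823/281474976710656
(5,0): OLD=113596899615171/1099511627776 → NEW=0, ERR=113596899615171/1099511627776
(5,1): OLD=1435369479189897/8796093022208 → NEW=255, ERR=-807634241473143/8796093022208
(5,2): OLD=41218818563600465/281474976710656 → NEW=255, ERR=-30557300497616815/281474976710656
(5,3): OLD=147859315393896511/1125899906842624 → NEW=255, ERR=-139245160850972609/1125899906842624
(5,4): OLD=-456165823447869179/18014398509481984 → NEW=0, ERR=-456165823447869179/18014398509481984
(6,0): OLD=29564783489476371/140737488355328 → NEW=255, ERR=-6323276041132269/140737488355328
(6,1): OLD=-23633259642803043/4503599627370496 → NEW=0, ERR=-23633259642803043/4503599627370496
(6,2): OLD=2799522260789618319/72057594037927936 → NEW=0, ERR=2799522260789618319/72057594037927936
(6,3): OLD=147361907786154121701/1152921504606846976 → NEW=0, ERR=147361907786154121701/1152921504606846976
(6,4): OLD=2347839980701095753603/18446744073709551616 → NEW=0, ERR=2347839980701095753603/18446744073709551616
Row 0: ###.#
Row 1: ..##.
Row 2: #....
Row 3: #.###
Row 4: .....
Row 5: .###.
Row 6: #....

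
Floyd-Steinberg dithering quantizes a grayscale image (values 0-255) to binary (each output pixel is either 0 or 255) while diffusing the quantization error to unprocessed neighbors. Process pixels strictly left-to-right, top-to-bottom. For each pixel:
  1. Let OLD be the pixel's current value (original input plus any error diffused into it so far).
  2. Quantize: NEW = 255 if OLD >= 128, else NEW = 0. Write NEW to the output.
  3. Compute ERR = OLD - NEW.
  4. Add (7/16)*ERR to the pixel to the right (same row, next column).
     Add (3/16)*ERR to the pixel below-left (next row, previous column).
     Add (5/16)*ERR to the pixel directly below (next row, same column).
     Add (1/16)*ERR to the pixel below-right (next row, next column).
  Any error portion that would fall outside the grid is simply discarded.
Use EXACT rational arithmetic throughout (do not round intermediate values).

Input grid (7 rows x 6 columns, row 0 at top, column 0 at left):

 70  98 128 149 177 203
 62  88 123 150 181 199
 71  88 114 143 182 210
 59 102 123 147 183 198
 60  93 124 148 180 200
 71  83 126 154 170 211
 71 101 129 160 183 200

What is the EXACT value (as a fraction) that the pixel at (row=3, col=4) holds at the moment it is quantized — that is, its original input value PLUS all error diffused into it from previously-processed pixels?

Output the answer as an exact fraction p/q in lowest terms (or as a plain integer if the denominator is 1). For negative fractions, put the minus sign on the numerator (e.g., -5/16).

(0,0): OLD=70 → NEW=0, ERR=70
(0,1): OLD=1029/8 → NEW=255, ERR=-1011/8
(0,2): OLD=9307/128 → NEW=0, ERR=9307/128
(0,3): OLD=370301/2048 → NEW=255, ERR=-151939/2048
(0,4): OLD=4736363/32768 → NEW=255, ERR=-3619477/32768
(0,5): OLD=81094125/524288 → NEW=255, ERR=-52599315/524288
(1,0): OLD=7703/128 → NEW=0, ERR=7703/128
(1,1): OLD=95073/1024 → NEW=0, ERR=95073/1024
(1,2): OLD=5391413/32768 → NEW=255, ERR=-2964427/32768
(1,3): OLD=9315313/131072 → NEW=0, ERR=9315313/131072
(1,4): OLD=1292914323/8388608 → NEW=255, ERR=-846180717/8388608
(1,5): OLD=15651531541/134217728 → NEW=0, ERR=15651531541/134217728
(2,0): OLD=1756603/16384 → NEW=0, ERR=1756603/16384
(2,1): OLD=79020153/524288 → NEW=255, ERR=-54673287/524288
(2,2): OLD=496895275/8388608 → NEW=0, ERR=496895275/8388608
(2,3): OLD=11177433363/67108864 → NEW=255, ERR=-5935326957/67108864
(2,4): OLD=296546464313/2147483648 → NEW=255, ERR=-251061865927/2147483648
(2,5): OLD=6493612255519/34359738368 → NEW=255, ERR=-2268121028321/34359738368
(3,0): OLD=611964491/8388608 → NEW=0, ERR=611964491/8388608
(3,1): OLD=7995081647/67108864 → NEW=0, ERR=7995081647/67108864
(3,2): OLD=91553732637/536870912 → NEW=255, ERR=-45348349923/536870912
(3,3): OLD=2205495021751/34359738368 → NEW=0, ERR=2205495021751/34359738368
(3,4): OLD=43057789666327/274877906944 → NEW=255, ERR=-27036076604393/274877906944
Target (3,4): original=183, with diffused error = 43057789666327/274877906944

Answer: 43057789666327/274877906944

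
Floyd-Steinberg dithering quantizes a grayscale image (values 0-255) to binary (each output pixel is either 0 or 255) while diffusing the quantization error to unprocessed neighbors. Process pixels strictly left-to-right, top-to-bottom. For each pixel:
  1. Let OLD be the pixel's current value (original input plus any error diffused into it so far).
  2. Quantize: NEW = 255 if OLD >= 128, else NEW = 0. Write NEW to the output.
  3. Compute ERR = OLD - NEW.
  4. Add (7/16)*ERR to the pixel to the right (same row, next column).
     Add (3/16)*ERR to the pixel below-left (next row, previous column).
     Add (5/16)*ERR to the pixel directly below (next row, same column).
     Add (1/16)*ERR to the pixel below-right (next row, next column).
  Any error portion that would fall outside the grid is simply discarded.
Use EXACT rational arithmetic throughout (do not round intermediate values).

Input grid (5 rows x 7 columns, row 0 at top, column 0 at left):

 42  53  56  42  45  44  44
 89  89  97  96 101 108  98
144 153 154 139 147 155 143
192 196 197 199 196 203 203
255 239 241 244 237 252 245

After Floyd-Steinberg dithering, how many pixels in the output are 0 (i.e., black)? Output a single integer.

(0,0): OLD=42 → NEW=0, ERR=42
(0,1): OLD=571/8 → NEW=0, ERR=571/8
(0,2): OLD=11165/128 → NEW=0, ERR=11165/128
(0,3): OLD=164171/2048 → NEW=0, ERR=164171/2048
(0,4): OLD=2623757/32768 → NEW=0, ERR=2623757/32768
(0,5): OLD=41434971/524288 → NEW=0, ERR=41434971/524288
(0,6): OLD=659143549/8388608 → NEW=0, ERR=659143549/8388608
(1,0): OLD=14785/128 → NEW=0, ERR=14785/128
(1,1): OLD=185159/1024 → NEW=255, ERR=-75961/1024
(1,2): OLD=3646931/32768 → NEW=0, ERR=3646931/32768
(1,3): OLD=24930839/131072 → NEW=255, ERR=-8492521/131072
(1,4): OLD=985692069/8388608 → NEW=0, ERR=985692069/8388608
(1,5): OLD=13679634613/67108864 → NEW=255, ERR=-3433125707/67108864
(1,6): OLD=112864237051/1073741824 → NEW=0, ERR=112864237051/1073741824
(2,0): OLD=2722813/16384 → NEW=255, ERR=-1455107/16384
(2,1): OLD=62416559/524288 → NEW=0, ERR=62416559/524288
(2,2): OLD=1879713741/8388608 → NEW=255, ERR=-259381299/8388608
(2,3): OLD=9006839461/67108864 → NEW=255, ERR=-8105920859/67108864
(2,4): OLD=62939368501/536870912 → NEW=0, ERR=62939368501/536870912
(2,5): OLD=3734142121959/17179869184 → NEW=255, ERR=-646724519961/17179869184
(2,6): OLD=42930727836353/274877906944 → NEW=255, ERR=-27163138434367/274877906944
(3,0): OLD=1565045293/8388608 → NEW=255, ERR=-574049747/8388608
(3,1): OLD=12879246249/67108864 → NEW=255, ERR=-4233514071/67108864
(3,2): OLD=77594422923/536870912 → NEW=255, ERR=-59307659637/536870912
(3,3): OLD=285556058589/2147483648 → NEW=255, ERR=-262052271651/2147483648
(3,4): OLD=45256152208941/274877906944 → NEW=255, ERR=-24837714061779/274877906944
(3,5): OLD=308968511547095/2199023255552 → NEW=255, ERR=-251782418618665/2199023255552
(3,6): OLD=4210644327772553/35184372088832 → NEW=0, ERR=4210644327772553/35184372088832
(4,0): OLD=238141633027/1073741824 → NEW=255, ERR=-35662532093/1073741824
(4,1): OLD=3088345559207/17179869184 → NEW=255, ERR=-1292521082713/17179869184
(4,2): OLD=40335668330793/274877906944 → NEW=255, ERR=-29758197939927/274877906944
(4,3): OLD=296111922676883/2199023255552 → NEW=255, ERR=-264639007488877/2199023255552
(4,4): OLD=2234512894066633/17592186044416 → NEW=0, ERR=2234512894066633/17592186044416
(4,5): OLD=162456680873020233/562949953421312 → NEW=255, ERR=18904442750585673/562949953421312
(4,6): OLD=2611490163721068751/9007199254740992 → NEW=255, ERR=314654353762115791/9007199254740992
Output grid:
  Row 0: .......  (7 black, running=7)
  Row 1: .#.#.#.  (4 black, running=11)
  Row 2: #.##.##  (2 black, running=13)
  Row 3: ######.  (1 black, running=14)
  Row 4: ####.##  (1 black, running=15)

Answer: 15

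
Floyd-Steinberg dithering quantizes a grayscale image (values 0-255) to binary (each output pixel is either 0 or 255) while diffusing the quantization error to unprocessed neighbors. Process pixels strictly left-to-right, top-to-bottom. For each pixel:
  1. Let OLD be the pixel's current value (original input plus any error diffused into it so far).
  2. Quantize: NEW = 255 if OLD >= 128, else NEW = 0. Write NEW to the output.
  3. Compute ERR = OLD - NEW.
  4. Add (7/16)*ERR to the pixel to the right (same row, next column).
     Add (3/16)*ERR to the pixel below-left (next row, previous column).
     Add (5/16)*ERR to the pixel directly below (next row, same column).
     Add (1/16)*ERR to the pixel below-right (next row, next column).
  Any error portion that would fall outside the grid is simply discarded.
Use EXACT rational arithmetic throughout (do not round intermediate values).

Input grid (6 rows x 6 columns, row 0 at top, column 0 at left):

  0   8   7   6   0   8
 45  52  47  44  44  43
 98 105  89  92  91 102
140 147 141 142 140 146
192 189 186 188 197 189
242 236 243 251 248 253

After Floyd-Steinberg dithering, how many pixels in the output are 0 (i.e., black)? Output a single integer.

Answer: 18

Derivation:
(0,0): OLD=0 → NEW=0, ERR=0
(0,1): OLD=8 → NEW=0, ERR=8
(0,2): OLD=21/2 → NEW=0, ERR=21/2
(0,3): OLD=339/32 → NEW=0, ERR=339/32
(0,4): OLD=2373/512 → NEW=0, ERR=2373/512
(0,5): OLD=82147/8192 → NEW=0, ERR=82147/8192
(1,0): OLD=93/2 → NEW=0, ERR=93/2
(1,1): OLD=1229/16 → NEW=0, ERR=1229/16
(1,2): OLD=44223/512 → NEW=0, ERR=44223/512
(1,3): OLD=88703/1024 → NEW=0, ERR=88703/1024
(1,4): OLD=11257601/131072 → NEW=0, ERR=11257601/131072
(1,5): OLD=176159991/2097152 → NEW=0, ERR=176159991/2097152
(2,0): OLD=32495/256 → NEW=0, ERR=32495/256
(2,1): OLD=1668207/8192 → NEW=255, ERR=-420753/8192
(2,2): OLD=15016097/131072 → NEW=0, ERR=15016097/131072
(2,3): OLD=199957237/1048576 → NEW=255, ERR=-67429643/1048576
(2,4): OLD=3720190107/33554432 → NEW=0, ERR=3720190107/33554432
(2,5): OLD=97776908909/536870912 → NEW=255, ERR=-39125173651/536870912
(3,0): OLD=22287021/131072 → NEW=255, ERR=-11136339/131072
(3,1): OLD=129176231/1048576 → NEW=0, ERR=129176231/1048576
(3,2): OLD=451789955/2097152 → NEW=255, ERR=-82983805/2097152
(3,3): OLD=71157431617/536870912 → NEW=255, ERR=-65744650943/536870912
(3,4): OLD=444046998335/4294967296 → NEW=0, ERR=444046998335/4294967296
(3,5): OLD=12052549979457/68719476736 → NEW=255, ERR=-5470916588223/68719476736
(4,0): OLD=3163300605/16777216 → NEW=255, ERR=-1114889475/16777216
(4,1): OLD=49847110627/268435456 → NEW=255, ERR=-18603930653/268435456
(4,2): OLD=1099957812013/8589934592 → NEW=255, ERR=-1090475508947/8589934592
(4,3): OLD=15270002939397/137438953472 → NEW=0, ERR=15270002939397/137438953472
(4,4): OLD=561488991482377/2199023255552 → NEW=255, ERR=738061316617/2199023255552
(4,5): OLD=6007018163037407/35184372088832 → NEW=255, ERR=-2964996719614753/35184372088832
(5,0): OLD=894379135673/4294967296 → NEW=255, ERR=-200837524807/4294967296
(5,1): OLD=22804988829573/137438953472 → NEW=255, ERR=-12241944305787/137438953472
(5,2): OLD=198857898283361/1099511627776 → NEW=255, ERR=-81517566799519/1099511627776
(5,3): OLD=8634684147914745/35184372088832 → NEW=255, ERR=-337330734737415/35184372088832
(5,4): OLD=33080862201073551/140737488355328 → NEW=255, ERR=-2807197329535089/140737488355328
(5,5): OLD=490802273087590549/2251799813685248 → NEW=255, ERR=-83406679402147691/2251799813685248
Output grid:
  Row 0: ......  (6 black, running=6)
  Row 1: ......  (6 black, running=12)
  Row 2: .#.#.#  (3 black, running=15)
  Row 3: #.##.#  (2 black, running=17)
  Row 4: ###.##  (1 black, running=18)
  Row 5: ######  (0 black, running=18)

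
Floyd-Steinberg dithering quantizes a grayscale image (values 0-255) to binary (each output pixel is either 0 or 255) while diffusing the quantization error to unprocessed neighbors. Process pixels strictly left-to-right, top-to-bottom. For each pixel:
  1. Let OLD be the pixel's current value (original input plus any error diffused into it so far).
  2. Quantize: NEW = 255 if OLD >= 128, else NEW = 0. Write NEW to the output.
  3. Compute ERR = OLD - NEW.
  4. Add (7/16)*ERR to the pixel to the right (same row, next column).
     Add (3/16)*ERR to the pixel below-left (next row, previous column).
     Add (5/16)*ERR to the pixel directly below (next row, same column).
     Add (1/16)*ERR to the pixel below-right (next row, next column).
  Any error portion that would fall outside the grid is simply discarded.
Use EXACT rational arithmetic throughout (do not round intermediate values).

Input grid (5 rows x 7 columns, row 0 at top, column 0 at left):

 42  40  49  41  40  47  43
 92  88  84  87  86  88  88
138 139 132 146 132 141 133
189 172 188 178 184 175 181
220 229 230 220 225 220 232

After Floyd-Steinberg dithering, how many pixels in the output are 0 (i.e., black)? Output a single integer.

(0,0): OLD=42 → NEW=0, ERR=42
(0,1): OLD=467/8 → NEW=0, ERR=467/8
(0,2): OLD=9541/128 → NEW=0, ERR=9541/128
(0,3): OLD=150755/2048 → NEW=0, ERR=150755/2048
(0,4): OLD=2366005/32768 → NEW=0, ERR=2366005/32768
(0,5): OLD=41203571/524288 → NEW=0, ERR=41203571/524288
(0,6): OLD=649135141/8388608 → NEW=0, ERR=649135141/8388608
(1,0): OLD=14857/128 → NEW=0, ERR=14857/128
(1,1): OLD=177791/1024 → NEW=255, ERR=-83329/1024
(1,2): OLD=2921003/32768 → NEW=0, ERR=2921003/32768
(1,3): OLD=21915247/131072 → NEW=255, ERR=-11508113/131072
(1,4): OLD=750677517/8388608 → NEW=0, ERR=750677517/8388608
(1,5): OLD=11457645533/67108864 → NEW=255, ERR=-5655114787/67108864
(1,6): OLD=86142939731/1073741824 → NEW=0, ERR=86142939731/1073741824
(2,0): OLD=2605285/16384 → NEW=255, ERR=-1572635/16384
(2,1): OLD=50092903/524288 → NEW=0, ERR=50092903/524288
(2,2): OLD=1510865013/8388608 → NEW=255, ERR=-628230027/8388608
(2,3): OLD=7257695629/67108864 → NEW=0, ERR=7257695629/67108864
(2,4): OLD=99853696317/536870912 → NEW=255, ERR=-37048386243/536870912
(2,5): OLD=1805790505951/17179869184 → NEW=0, ERR=1805790505951/17179869184
(2,6): OLD=54643020958217/274877906944 → NEW=255, ERR=-15450845312503/274877906944
(3,0): OLD=1484104021/8388608 → NEW=255, ERR=-654991019/8388608
(3,1): OLD=9909032561/67108864 → NEW=255, ERR=-7203727759/67108864
(3,2): OLD=77246572995/536870912 → NEW=255, ERR=-59655509565/536870912
(3,3): OLD=312593933781/2147483648 → NEW=255, ERR=-235014396459/2147483648
(3,4): OLD=38764328475989/274877906944 → NEW=255, ERR=-31329537794731/274877906944
(3,5): OLD=314746652831119/2199023255552 → NEW=255, ERR=-246004277334641/2199023255552
(3,6): OLD=4259448778997713/35184372088832 → NEW=0, ERR=4259448778997713/35184372088832
(4,0): OLD=188412377243/1073741824 → NEW=255, ERR=-85391787877/1073741824
(4,1): OLD=2318377399455/17179869184 → NEW=255, ERR=-2062489242465/17179869184
(4,2): OLD=31755112548145/274877906944 → NEW=0, ERR=31755112548145/274877906944
(4,3): OLD=457457286132331/2199023255552 → NEW=255, ERR=-103293644033429/2199023255552
(4,4): OLD=2480789562993009/17592186044416 → NEW=255, ERR=-2005217878333071/17592186044416
(4,5): OLD=84863762768521937/562949953421312 → NEW=255, ERR=-58688475353912623/562949953421312
(4,6): OLD=1956629706944670727/9007199254740992 → NEW=255, ERR=-340206103014282233/9007199254740992
Output grid:
  Row 0: .......  (7 black, running=7)
  Row 1: .#.#.#.  (4 black, running=11)
  Row 2: #.#.#.#  (3 black, running=14)
  Row 3: ######.  (1 black, running=15)
  Row 4: ##.####  (1 black, running=16)

Answer: 16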